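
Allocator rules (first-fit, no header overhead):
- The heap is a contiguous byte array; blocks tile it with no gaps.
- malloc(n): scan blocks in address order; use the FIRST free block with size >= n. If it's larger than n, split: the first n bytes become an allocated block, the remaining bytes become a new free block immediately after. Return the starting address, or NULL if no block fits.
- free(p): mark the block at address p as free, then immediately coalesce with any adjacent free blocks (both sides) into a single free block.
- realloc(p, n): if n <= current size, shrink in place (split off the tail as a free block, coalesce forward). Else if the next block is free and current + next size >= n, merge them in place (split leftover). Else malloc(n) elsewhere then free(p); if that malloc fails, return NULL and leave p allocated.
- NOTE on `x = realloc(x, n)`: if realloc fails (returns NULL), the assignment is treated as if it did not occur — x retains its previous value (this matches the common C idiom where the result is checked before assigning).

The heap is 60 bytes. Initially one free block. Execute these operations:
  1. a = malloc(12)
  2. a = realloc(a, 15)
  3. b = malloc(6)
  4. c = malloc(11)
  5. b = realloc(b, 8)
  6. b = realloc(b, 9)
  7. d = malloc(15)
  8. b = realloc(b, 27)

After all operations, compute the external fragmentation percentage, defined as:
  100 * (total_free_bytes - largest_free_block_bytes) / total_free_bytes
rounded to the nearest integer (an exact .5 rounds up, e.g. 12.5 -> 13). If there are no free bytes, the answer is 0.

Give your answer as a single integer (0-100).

Answer: 40

Derivation:
Op 1: a = malloc(12) -> a = 0; heap: [0-11 ALLOC][12-59 FREE]
Op 2: a = realloc(a, 15) -> a = 0; heap: [0-14 ALLOC][15-59 FREE]
Op 3: b = malloc(6) -> b = 15; heap: [0-14 ALLOC][15-20 ALLOC][21-59 FREE]
Op 4: c = malloc(11) -> c = 21; heap: [0-14 ALLOC][15-20 ALLOC][21-31 ALLOC][32-59 FREE]
Op 5: b = realloc(b, 8) -> b = 32; heap: [0-14 ALLOC][15-20 FREE][21-31 ALLOC][32-39 ALLOC][40-59 FREE]
Op 6: b = realloc(b, 9) -> b = 32; heap: [0-14 ALLOC][15-20 FREE][21-31 ALLOC][32-40 ALLOC][41-59 FREE]
Op 7: d = malloc(15) -> d = 41; heap: [0-14 ALLOC][15-20 FREE][21-31 ALLOC][32-40 ALLOC][41-55 ALLOC][56-59 FREE]
Op 8: b = realloc(b, 27) -> NULL (b unchanged); heap: [0-14 ALLOC][15-20 FREE][21-31 ALLOC][32-40 ALLOC][41-55 ALLOC][56-59 FREE]
Free blocks: [6 4] total_free=10 largest=6 -> 100*(10-6)/10 = 400/10 = 40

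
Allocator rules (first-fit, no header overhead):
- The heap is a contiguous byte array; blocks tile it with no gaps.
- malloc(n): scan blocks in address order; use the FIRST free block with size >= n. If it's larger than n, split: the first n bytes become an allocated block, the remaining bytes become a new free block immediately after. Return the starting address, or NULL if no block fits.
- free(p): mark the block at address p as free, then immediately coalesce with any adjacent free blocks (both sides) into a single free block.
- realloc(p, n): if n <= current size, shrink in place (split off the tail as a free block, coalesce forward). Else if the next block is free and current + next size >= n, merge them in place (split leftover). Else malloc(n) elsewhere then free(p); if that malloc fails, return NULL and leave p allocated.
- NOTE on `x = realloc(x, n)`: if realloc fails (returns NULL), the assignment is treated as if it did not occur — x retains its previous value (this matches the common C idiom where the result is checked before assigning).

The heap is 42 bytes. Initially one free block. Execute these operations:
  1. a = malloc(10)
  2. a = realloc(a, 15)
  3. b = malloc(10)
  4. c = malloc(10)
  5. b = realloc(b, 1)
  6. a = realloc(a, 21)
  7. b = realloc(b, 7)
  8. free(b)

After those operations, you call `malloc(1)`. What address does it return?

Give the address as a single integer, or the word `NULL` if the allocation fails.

Op 1: a = malloc(10) -> a = 0; heap: [0-9 ALLOC][10-41 FREE]
Op 2: a = realloc(a, 15) -> a = 0; heap: [0-14 ALLOC][15-41 FREE]
Op 3: b = malloc(10) -> b = 15; heap: [0-14 ALLOC][15-24 ALLOC][25-41 FREE]
Op 4: c = malloc(10) -> c = 25; heap: [0-14 ALLOC][15-24 ALLOC][25-34 ALLOC][35-41 FREE]
Op 5: b = realloc(b, 1) -> b = 15; heap: [0-14 ALLOC][15-15 ALLOC][16-24 FREE][25-34 ALLOC][35-41 FREE]
Op 6: a = realloc(a, 21) -> NULL (a unchanged); heap: [0-14 ALLOC][15-15 ALLOC][16-24 FREE][25-34 ALLOC][35-41 FREE]
Op 7: b = realloc(b, 7) -> b = 15; heap: [0-14 ALLOC][15-21 ALLOC][22-24 FREE][25-34 ALLOC][35-41 FREE]
Op 8: free(b) -> (freed b); heap: [0-14 ALLOC][15-24 FREE][25-34 ALLOC][35-41 FREE]
malloc(1): first-fit scan over [0-14 ALLOC][15-24 FREE][25-34 ALLOC][35-41 FREE] -> 15

Answer: 15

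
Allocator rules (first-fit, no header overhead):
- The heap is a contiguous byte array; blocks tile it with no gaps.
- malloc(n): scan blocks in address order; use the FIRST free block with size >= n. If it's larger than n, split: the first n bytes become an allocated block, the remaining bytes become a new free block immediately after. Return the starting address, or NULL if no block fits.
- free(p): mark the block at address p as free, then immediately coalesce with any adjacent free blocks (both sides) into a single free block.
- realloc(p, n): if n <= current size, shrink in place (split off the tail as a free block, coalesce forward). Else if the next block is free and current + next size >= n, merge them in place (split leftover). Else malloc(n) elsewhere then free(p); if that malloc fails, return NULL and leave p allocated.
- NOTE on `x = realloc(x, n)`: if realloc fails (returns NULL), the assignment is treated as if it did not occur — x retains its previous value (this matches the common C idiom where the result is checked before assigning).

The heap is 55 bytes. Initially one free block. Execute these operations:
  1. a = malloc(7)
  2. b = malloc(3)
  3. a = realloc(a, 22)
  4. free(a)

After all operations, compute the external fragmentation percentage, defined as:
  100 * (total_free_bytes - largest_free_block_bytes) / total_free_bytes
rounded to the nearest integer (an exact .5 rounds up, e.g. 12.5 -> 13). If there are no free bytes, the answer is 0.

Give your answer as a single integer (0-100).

Op 1: a = malloc(7) -> a = 0; heap: [0-6 ALLOC][7-54 FREE]
Op 2: b = malloc(3) -> b = 7; heap: [0-6 ALLOC][7-9 ALLOC][10-54 FREE]
Op 3: a = realloc(a, 22) -> a = 10; heap: [0-6 FREE][7-9 ALLOC][10-31 ALLOC][32-54 FREE]
Op 4: free(a) -> (freed a); heap: [0-6 FREE][7-9 ALLOC][10-54 FREE]
Free blocks: [7 45] total_free=52 largest=45 -> 100*(52-45)/52 = 700/52 ≈ 13.462 -> rounds to 13

Answer: 13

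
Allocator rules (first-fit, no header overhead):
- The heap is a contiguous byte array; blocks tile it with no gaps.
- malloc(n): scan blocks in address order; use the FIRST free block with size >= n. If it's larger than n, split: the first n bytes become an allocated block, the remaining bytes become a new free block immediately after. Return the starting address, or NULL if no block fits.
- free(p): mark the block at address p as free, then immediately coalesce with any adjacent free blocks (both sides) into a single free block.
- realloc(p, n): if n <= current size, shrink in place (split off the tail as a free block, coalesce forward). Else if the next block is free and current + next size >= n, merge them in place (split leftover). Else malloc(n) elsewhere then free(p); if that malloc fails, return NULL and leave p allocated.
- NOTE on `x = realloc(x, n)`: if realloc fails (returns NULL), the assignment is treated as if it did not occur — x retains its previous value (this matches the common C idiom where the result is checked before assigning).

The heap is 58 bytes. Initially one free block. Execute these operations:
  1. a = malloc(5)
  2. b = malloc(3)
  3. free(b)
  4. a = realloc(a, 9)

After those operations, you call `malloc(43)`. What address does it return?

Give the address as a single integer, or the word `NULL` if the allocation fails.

Op 1: a = malloc(5) -> a = 0; heap: [0-4 ALLOC][5-57 FREE]
Op 2: b = malloc(3) -> b = 5; heap: [0-4 ALLOC][5-7 ALLOC][8-57 FREE]
Op 3: free(b) -> (freed b); heap: [0-4 ALLOC][5-57 FREE]
Op 4: a = realloc(a, 9) -> a = 0; heap: [0-8 ALLOC][9-57 FREE]
malloc(43): first-fit scan over [0-8 ALLOC][9-57 FREE] -> 9

Answer: 9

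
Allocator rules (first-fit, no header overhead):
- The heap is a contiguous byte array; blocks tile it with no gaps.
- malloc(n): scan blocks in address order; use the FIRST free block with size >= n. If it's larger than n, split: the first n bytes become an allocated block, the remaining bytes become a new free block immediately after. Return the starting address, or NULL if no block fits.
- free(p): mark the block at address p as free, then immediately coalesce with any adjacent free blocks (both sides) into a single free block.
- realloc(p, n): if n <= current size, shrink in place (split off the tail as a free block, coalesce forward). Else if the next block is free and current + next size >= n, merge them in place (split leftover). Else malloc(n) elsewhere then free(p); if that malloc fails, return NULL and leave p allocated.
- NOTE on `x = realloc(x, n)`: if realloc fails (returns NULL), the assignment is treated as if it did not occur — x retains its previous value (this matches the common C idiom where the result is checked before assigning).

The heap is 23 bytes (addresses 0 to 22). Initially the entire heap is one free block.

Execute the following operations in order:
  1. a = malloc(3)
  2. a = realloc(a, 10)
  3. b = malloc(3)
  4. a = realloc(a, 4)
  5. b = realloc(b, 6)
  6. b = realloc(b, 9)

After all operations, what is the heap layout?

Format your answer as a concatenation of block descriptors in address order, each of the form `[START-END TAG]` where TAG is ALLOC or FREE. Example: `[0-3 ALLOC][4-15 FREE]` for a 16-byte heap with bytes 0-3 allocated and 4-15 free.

Op 1: a = malloc(3) -> a = 0; heap: [0-2 ALLOC][3-22 FREE]
Op 2: a = realloc(a, 10) -> a = 0; heap: [0-9 ALLOC][10-22 FREE]
Op 3: b = malloc(3) -> b = 10; heap: [0-9 ALLOC][10-12 ALLOC][13-22 FREE]
Op 4: a = realloc(a, 4) -> a = 0; heap: [0-3 ALLOC][4-9 FREE][10-12 ALLOC][13-22 FREE]
Op 5: b = realloc(b, 6) -> b = 10; heap: [0-3 ALLOC][4-9 FREE][10-15 ALLOC][16-22 FREE]
Op 6: b = realloc(b, 9) -> b = 10; heap: [0-3 ALLOC][4-9 FREE][10-18 ALLOC][19-22 FREE]

Answer: [0-3 ALLOC][4-9 FREE][10-18 ALLOC][19-22 FREE]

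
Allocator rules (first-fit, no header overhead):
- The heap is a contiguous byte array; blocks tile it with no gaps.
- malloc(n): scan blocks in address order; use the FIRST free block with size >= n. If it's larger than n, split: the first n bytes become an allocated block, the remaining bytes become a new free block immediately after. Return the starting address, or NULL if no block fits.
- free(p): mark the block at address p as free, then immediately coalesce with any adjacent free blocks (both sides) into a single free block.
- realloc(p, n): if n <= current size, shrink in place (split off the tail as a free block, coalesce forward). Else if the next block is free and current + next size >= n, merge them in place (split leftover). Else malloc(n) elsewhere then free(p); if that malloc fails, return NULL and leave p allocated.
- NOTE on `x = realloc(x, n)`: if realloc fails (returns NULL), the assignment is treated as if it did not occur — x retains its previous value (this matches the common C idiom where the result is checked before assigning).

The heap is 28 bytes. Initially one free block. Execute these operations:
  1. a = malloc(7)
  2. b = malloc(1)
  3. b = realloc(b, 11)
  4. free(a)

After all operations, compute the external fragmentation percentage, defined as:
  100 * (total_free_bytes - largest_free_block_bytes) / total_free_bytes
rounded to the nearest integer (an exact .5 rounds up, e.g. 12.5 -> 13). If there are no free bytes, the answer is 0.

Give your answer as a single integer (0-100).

Op 1: a = malloc(7) -> a = 0; heap: [0-6 ALLOC][7-27 FREE]
Op 2: b = malloc(1) -> b = 7; heap: [0-6 ALLOC][7-7 ALLOC][8-27 FREE]
Op 3: b = realloc(b, 11) -> b = 7; heap: [0-6 ALLOC][7-17 ALLOC][18-27 FREE]
Op 4: free(a) -> (freed a); heap: [0-6 FREE][7-17 ALLOC][18-27 FREE]
Free blocks: [7 10] total_free=17 largest=10 -> 100*(17-10)/17 = 700/17 ≈ 41.176 -> rounds to 41

Answer: 41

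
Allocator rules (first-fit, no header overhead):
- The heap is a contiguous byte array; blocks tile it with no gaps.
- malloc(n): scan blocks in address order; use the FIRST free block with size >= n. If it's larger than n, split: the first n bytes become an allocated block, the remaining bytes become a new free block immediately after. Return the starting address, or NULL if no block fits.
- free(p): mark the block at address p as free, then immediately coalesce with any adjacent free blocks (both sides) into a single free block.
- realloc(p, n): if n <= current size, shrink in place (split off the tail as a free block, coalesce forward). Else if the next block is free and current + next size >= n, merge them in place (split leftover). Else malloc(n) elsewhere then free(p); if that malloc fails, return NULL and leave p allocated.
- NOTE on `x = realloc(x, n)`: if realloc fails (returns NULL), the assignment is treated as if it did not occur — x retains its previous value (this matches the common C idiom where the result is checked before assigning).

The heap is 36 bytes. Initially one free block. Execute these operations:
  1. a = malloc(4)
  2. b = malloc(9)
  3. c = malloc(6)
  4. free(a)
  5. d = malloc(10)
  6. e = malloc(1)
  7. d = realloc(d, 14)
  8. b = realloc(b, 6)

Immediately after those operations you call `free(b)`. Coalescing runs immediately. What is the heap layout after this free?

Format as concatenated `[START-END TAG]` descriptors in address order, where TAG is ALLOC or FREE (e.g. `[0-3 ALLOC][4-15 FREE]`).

Op 1: a = malloc(4) -> a = 0; heap: [0-3 ALLOC][4-35 FREE]
Op 2: b = malloc(9) -> b = 4; heap: [0-3 ALLOC][4-12 ALLOC][13-35 FREE]
Op 3: c = malloc(6) -> c = 13; heap: [0-3 ALLOC][4-12 ALLOC][13-18 ALLOC][19-35 FREE]
Op 4: free(a) -> (freed a); heap: [0-3 FREE][4-12 ALLOC][13-18 ALLOC][19-35 FREE]
Op 5: d = malloc(10) -> d = 19; heap: [0-3 FREE][4-12 ALLOC][13-18 ALLOC][19-28 ALLOC][29-35 FREE]
Op 6: e = malloc(1) -> e = 0; heap: [0-0 ALLOC][1-3 FREE][4-12 ALLOC][13-18 ALLOC][19-28 ALLOC][29-35 FREE]
Op 7: d = realloc(d, 14) -> d = 19; heap: [0-0 ALLOC][1-3 FREE][4-12 ALLOC][13-18 ALLOC][19-32 ALLOC][33-35 FREE]
Op 8: b = realloc(b, 6) -> b = 4; heap: [0-0 ALLOC][1-3 FREE][4-9 ALLOC][10-12 FREE][13-18 ALLOC][19-32 ALLOC][33-35 FREE]
free(b): b = 4 -> block [4-9 ALLOC]; mark free, coalesce with adjacent free neighbors -> [0-0 ALLOC][1-12 FREE][13-18 ALLOC][19-32 ALLOC][33-35 FREE]

Answer: [0-0 ALLOC][1-12 FREE][13-18 ALLOC][19-32 ALLOC][33-35 FREE]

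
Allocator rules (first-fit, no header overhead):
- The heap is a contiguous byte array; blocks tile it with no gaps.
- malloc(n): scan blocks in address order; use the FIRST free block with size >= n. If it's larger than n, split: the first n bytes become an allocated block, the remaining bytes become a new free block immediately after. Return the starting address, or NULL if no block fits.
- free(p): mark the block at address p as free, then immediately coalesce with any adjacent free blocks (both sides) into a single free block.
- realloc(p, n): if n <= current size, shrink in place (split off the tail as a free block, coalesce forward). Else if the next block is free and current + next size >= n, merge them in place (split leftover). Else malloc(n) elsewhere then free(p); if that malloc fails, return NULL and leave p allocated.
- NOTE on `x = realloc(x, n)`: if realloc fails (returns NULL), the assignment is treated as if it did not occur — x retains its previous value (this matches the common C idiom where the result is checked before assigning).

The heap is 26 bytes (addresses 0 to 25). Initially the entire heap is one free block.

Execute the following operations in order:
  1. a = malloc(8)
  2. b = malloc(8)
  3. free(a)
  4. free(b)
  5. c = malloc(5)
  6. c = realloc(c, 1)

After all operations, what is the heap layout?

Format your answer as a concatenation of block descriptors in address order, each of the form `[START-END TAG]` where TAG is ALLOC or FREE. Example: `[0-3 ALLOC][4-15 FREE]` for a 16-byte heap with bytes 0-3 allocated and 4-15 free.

Answer: [0-0 ALLOC][1-25 FREE]

Derivation:
Op 1: a = malloc(8) -> a = 0; heap: [0-7 ALLOC][8-25 FREE]
Op 2: b = malloc(8) -> b = 8; heap: [0-7 ALLOC][8-15 ALLOC][16-25 FREE]
Op 3: free(a) -> (freed a); heap: [0-7 FREE][8-15 ALLOC][16-25 FREE]
Op 4: free(b) -> (freed b); heap: [0-25 FREE]
Op 5: c = malloc(5) -> c = 0; heap: [0-4 ALLOC][5-25 FREE]
Op 6: c = realloc(c, 1) -> c = 0; heap: [0-0 ALLOC][1-25 FREE]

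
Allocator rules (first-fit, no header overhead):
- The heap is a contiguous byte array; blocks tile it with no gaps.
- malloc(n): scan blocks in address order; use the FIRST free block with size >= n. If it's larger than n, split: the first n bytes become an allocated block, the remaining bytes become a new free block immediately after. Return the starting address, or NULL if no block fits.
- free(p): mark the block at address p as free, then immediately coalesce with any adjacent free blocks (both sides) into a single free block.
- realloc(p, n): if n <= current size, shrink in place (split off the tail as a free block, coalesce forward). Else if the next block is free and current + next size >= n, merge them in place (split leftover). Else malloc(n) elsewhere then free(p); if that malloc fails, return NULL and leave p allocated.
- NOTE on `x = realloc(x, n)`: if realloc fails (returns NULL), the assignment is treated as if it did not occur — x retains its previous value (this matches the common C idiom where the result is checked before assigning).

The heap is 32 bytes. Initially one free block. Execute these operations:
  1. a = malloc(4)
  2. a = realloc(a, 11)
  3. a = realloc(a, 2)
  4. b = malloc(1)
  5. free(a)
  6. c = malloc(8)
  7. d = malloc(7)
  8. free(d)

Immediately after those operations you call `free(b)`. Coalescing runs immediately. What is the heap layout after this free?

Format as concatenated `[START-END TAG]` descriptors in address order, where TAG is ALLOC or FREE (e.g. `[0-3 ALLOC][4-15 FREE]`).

Op 1: a = malloc(4) -> a = 0; heap: [0-3 ALLOC][4-31 FREE]
Op 2: a = realloc(a, 11) -> a = 0; heap: [0-10 ALLOC][11-31 FREE]
Op 3: a = realloc(a, 2) -> a = 0; heap: [0-1 ALLOC][2-31 FREE]
Op 4: b = malloc(1) -> b = 2; heap: [0-1 ALLOC][2-2 ALLOC][3-31 FREE]
Op 5: free(a) -> (freed a); heap: [0-1 FREE][2-2 ALLOC][3-31 FREE]
Op 6: c = malloc(8) -> c = 3; heap: [0-1 FREE][2-2 ALLOC][3-10 ALLOC][11-31 FREE]
Op 7: d = malloc(7) -> d = 11; heap: [0-1 FREE][2-2 ALLOC][3-10 ALLOC][11-17 ALLOC][18-31 FREE]
Op 8: free(d) -> (freed d); heap: [0-1 FREE][2-2 ALLOC][3-10 ALLOC][11-31 FREE]
free(b): b = 2 -> block [2-2 ALLOC]; mark free, coalesce with adjacent free neighbors -> [0-2 FREE][3-10 ALLOC][11-31 FREE]

Answer: [0-2 FREE][3-10 ALLOC][11-31 FREE]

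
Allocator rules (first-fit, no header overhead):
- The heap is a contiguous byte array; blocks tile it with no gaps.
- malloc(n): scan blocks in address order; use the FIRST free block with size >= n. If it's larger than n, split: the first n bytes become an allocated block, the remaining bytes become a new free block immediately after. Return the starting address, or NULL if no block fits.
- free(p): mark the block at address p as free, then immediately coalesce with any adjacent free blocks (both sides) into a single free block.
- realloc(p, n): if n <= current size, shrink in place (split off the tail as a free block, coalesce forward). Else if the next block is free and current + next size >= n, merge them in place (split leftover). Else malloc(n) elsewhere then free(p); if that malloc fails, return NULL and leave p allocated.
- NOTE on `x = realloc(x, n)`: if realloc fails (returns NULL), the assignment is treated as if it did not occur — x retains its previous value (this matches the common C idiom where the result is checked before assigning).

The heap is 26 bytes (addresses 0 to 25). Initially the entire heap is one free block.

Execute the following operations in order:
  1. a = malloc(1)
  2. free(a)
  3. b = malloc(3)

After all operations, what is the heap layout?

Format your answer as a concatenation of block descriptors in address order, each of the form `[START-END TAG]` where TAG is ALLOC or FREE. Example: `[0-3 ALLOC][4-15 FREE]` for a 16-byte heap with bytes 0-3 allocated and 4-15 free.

Answer: [0-2 ALLOC][3-25 FREE]

Derivation:
Op 1: a = malloc(1) -> a = 0; heap: [0-0 ALLOC][1-25 FREE]
Op 2: free(a) -> (freed a); heap: [0-25 FREE]
Op 3: b = malloc(3) -> b = 0; heap: [0-2 ALLOC][3-25 FREE]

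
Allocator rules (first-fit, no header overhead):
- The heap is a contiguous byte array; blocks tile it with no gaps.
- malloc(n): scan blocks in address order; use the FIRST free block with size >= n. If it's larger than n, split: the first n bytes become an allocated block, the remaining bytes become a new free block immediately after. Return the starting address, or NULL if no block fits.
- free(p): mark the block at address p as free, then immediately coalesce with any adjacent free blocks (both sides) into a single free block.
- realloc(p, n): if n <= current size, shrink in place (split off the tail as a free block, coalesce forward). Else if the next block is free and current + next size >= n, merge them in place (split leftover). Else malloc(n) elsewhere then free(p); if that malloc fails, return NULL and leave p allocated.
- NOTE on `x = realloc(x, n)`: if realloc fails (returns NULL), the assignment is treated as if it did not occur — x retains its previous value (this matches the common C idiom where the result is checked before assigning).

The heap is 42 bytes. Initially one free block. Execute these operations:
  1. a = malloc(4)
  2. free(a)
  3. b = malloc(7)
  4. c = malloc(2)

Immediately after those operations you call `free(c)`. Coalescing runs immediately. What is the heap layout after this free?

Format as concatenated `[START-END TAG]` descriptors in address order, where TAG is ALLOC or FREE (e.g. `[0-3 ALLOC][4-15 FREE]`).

Answer: [0-6 ALLOC][7-41 FREE]

Derivation:
Op 1: a = malloc(4) -> a = 0; heap: [0-3 ALLOC][4-41 FREE]
Op 2: free(a) -> (freed a); heap: [0-41 FREE]
Op 3: b = malloc(7) -> b = 0; heap: [0-6 ALLOC][7-41 FREE]
Op 4: c = malloc(2) -> c = 7; heap: [0-6 ALLOC][7-8 ALLOC][9-41 FREE]
free(c): c = 7 -> block [7-8 ALLOC]; mark free, coalesce with adjacent free neighbors -> [0-6 ALLOC][7-41 FREE]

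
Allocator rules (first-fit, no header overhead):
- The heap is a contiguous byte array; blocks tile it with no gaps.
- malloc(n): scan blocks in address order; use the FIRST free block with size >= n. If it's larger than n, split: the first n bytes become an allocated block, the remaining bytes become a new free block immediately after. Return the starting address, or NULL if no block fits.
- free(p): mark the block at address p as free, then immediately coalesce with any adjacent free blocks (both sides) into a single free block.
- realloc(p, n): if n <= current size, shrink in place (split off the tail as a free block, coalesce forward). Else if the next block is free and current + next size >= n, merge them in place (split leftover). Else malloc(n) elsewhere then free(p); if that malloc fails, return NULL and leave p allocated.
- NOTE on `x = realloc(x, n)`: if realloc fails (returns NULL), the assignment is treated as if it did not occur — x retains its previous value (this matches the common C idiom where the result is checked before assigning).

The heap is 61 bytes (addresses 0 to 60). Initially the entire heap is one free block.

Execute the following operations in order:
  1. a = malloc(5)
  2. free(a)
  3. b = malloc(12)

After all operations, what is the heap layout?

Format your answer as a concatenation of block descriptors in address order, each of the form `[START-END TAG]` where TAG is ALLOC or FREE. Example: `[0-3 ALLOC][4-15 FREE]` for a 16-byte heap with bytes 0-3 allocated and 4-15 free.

Op 1: a = malloc(5) -> a = 0; heap: [0-4 ALLOC][5-60 FREE]
Op 2: free(a) -> (freed a); heap: [0-60 FREE]
Op 3: b = malloc(12) -> b = 0; heap: [0-11 ALLOC][12-60 FREE]

Answer: [0-11 ALLOC][12-60 FREE]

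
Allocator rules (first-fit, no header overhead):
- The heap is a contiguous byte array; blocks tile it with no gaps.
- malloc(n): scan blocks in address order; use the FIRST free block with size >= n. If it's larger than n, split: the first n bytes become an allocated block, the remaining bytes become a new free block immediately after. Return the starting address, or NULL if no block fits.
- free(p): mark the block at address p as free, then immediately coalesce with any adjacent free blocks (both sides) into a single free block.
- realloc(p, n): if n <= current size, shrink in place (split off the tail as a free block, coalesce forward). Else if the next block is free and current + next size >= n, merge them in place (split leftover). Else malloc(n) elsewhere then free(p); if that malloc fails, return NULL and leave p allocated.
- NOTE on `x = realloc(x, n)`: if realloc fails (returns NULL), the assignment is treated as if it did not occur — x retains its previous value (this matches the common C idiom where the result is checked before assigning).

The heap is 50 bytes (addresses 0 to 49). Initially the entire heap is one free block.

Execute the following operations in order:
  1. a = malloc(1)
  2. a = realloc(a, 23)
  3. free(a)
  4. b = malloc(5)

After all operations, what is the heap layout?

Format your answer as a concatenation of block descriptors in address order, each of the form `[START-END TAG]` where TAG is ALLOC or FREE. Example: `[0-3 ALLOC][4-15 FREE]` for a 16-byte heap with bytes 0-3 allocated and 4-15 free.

Op 1: a = malloc(1) -> a = 0; heap: [0-0 ALLOC][1-49 FREE]
Op 2: a = realloc(a, 23) -> a = 0; heap: [0-22 ALLOC][23-49 FREE]
Op 3: free(a) -> (freed a); heap: [0-49 FREE]
Op 4: b = malloc(5) -> b = 0; heap: [0-4 ALLOC][5-49 FREE]

Answer: [0-4 ALLOC][5-49 FREE]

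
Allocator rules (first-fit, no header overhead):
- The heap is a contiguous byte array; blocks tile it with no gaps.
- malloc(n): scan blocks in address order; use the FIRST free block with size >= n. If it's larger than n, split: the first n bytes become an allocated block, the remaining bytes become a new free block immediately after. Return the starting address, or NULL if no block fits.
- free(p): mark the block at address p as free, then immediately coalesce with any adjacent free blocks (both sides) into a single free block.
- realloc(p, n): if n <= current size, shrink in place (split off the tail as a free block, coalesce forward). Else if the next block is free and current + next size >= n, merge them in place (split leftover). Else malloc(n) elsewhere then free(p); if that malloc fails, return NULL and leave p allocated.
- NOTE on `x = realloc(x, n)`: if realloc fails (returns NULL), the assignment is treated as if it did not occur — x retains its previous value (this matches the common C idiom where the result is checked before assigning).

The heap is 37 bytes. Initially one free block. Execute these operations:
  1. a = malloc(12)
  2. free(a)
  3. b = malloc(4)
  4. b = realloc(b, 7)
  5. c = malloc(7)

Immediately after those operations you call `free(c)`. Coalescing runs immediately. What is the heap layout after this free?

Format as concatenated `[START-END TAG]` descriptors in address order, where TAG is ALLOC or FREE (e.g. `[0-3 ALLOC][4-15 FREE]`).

Op 1: a = malloc(12) -> a = 0; heap: [0-11 ALLOC][12-36 FREE]
Op 2: free(a) -> (freed a); heap: [0-36 FREE]
Op 3: b = malloc(4) -> b = 0; heap: [0-3 ALLOC][4-36 FREE]
Op 4: b = realloc(b, 7) -> b = 0; heap: [0-6 ALLOC][7-36 FREE]
Op 5: c = malloc(7) -> c = 7; heap: [0-6 ALLOC][7-13 ALLOC][14-36 FREE]
free(c): c = 7 -> block [7-13 ALLOC]; mark free, coalesce with adjacent free neighbors -> [0-6 ALLOC][7-36 FREE]

Answer: [0-6 ALLOC][7-36 FREE]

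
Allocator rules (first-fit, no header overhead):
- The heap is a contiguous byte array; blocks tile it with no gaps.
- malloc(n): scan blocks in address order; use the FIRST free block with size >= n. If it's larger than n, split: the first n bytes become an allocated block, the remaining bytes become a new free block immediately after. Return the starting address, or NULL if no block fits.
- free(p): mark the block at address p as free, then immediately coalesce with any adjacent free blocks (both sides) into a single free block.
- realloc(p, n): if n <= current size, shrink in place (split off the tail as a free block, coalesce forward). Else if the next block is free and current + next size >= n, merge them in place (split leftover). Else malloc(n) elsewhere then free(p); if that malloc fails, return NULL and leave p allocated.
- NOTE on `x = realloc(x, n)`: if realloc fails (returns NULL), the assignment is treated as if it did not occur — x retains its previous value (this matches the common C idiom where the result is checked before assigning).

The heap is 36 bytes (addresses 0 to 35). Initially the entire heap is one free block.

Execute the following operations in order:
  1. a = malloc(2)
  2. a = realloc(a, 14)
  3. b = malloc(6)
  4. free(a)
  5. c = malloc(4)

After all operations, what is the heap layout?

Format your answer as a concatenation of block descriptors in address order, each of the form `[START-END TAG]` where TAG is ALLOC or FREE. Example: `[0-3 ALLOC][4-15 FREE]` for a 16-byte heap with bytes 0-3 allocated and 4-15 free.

Answer: [0-3 ALLOC][4-13 FREE][14-19 ALLOC][20-35 FREE]

Derivation:
Op 1: a = malloc(2) -> a = 0; heap: [0-1 ALLOC][2-35 FREE]
Op 2: a = realloc(a, 14) -> a = 0; heap: [0-13 ALLOC][14-35 FREE]
Op 3: b = malloc(6) -> b = 14; heap: [0-13 ALLOC][14-19 ALLOC][20-35 FREE]
Op 4: free(a) -> (freed a); heap: [0-13 FREE][14-19 ALLOC][20-35 FREE]
Op 5: c = malloc(4) -> c = 0; heap: [0-3 ALLOC][4-13 FREE][14-19 ALLOC][20-35 FREE]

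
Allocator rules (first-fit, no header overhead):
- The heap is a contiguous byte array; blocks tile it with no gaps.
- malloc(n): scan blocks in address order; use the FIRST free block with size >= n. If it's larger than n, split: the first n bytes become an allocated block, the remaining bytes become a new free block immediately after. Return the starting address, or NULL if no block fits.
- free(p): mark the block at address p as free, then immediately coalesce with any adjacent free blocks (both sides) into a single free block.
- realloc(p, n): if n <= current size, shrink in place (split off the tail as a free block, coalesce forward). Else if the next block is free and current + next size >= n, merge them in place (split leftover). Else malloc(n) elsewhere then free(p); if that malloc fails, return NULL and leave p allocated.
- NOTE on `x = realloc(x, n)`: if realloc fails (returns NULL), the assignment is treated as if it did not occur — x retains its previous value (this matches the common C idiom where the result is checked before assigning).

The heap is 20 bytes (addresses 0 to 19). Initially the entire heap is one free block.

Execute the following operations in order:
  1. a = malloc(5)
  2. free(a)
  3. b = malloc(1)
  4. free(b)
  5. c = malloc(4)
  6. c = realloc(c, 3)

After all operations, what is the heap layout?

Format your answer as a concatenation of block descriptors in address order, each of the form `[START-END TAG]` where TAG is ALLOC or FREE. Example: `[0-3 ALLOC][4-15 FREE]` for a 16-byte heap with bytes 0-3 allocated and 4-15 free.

Answer: [0-2 ALLOC][3-19 FREE]

Derivation:
Op 1: a = malloc(5) -> a = 0; heap: [0-4 ALLOC][5-19 FREE]
Op 2: free(a) -> (freed a); heap: [0-19 FREE]
Op 3: b = malloc(1) -> b = 0; heap: [0-0 ALLOC][1-19 FREE]
Op 4: free(b) -> (freed b); heap: [0-19 FREE]
Op 5: c = malloc(4) -> c = 0; heap: [0-3 ALLOC][4-19 FREE]
Op 6: c = realloc(c, 3) -> c = 0; heap: [0-2 ALLOC][3-19 FREE]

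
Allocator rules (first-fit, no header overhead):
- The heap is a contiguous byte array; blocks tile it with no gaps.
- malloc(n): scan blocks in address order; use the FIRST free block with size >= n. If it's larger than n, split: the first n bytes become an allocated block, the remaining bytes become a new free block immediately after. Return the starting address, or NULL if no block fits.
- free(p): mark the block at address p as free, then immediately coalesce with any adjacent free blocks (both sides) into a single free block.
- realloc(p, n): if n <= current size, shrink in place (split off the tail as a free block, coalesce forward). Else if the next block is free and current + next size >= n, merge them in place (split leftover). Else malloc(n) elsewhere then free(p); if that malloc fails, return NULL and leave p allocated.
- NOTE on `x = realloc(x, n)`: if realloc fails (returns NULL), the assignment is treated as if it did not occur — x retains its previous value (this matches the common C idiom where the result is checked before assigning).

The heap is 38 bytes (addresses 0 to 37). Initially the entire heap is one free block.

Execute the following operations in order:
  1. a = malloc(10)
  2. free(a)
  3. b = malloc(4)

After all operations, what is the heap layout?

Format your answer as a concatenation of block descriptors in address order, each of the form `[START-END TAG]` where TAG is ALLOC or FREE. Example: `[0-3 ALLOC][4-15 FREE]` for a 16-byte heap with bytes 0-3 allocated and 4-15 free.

Op 1: a = malloc(10) -> a = 0; heap: [0-9 ALLOC][10-37 FREE]
Op 2: free(a) -> (freed a); heap: [0-37 FREE]
Op 3: b = malloc(4) -> b = 0; heap: [0-3 ALLOC][4-37 FREE]

Answer: [0-3 ALLOC][4-37 FREE]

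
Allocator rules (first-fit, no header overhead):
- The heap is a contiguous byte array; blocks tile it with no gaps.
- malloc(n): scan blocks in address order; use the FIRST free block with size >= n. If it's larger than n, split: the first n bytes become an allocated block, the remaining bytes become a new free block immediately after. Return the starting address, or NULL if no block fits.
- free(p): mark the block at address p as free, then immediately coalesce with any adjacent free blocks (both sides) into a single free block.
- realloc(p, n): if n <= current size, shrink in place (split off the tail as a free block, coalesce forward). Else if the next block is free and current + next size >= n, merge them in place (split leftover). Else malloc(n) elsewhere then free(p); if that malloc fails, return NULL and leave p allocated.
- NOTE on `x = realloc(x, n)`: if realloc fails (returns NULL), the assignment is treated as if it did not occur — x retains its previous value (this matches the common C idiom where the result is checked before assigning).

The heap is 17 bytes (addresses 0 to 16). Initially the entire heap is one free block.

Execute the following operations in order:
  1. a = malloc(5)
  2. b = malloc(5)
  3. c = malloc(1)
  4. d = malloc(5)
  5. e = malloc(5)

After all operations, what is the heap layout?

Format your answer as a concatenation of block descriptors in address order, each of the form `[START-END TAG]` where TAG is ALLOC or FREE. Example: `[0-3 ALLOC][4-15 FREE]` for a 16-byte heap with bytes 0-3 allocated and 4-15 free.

Op 1: a = malloc(5) -> a = 0; heap: [0-4 ALLOC][5-16 FREE]
Op 2: b = malloc(5) -> b = 5; heap: [0-4 ALLOC][5-9 ALLOC][10-16 FREE]
Op 3: c = malloc(1) -> c = 10; heap: [0-4 ALLOC][5-9 ALLOC][10-10 ALLOC][11-16 FREE]
Op 4: d = malloc(5) -> d = 11; heap: [0-4 ALLOC][5-9 ALLOC][10-10 ALLOC][11-15 ALLOC][16-16 FREE]
Op 5: e = malloc(5) -> e = NULL; heap: [0-4 ALLOC][5-9 ALLOC][10-10 ALLOC][11-15 ALLOC][16-16 FREE]

Answer: [0-4 ALLOC][5-9 ALLOC][10-10 ALLOC][11-15 ALLOC][16-16 FREE]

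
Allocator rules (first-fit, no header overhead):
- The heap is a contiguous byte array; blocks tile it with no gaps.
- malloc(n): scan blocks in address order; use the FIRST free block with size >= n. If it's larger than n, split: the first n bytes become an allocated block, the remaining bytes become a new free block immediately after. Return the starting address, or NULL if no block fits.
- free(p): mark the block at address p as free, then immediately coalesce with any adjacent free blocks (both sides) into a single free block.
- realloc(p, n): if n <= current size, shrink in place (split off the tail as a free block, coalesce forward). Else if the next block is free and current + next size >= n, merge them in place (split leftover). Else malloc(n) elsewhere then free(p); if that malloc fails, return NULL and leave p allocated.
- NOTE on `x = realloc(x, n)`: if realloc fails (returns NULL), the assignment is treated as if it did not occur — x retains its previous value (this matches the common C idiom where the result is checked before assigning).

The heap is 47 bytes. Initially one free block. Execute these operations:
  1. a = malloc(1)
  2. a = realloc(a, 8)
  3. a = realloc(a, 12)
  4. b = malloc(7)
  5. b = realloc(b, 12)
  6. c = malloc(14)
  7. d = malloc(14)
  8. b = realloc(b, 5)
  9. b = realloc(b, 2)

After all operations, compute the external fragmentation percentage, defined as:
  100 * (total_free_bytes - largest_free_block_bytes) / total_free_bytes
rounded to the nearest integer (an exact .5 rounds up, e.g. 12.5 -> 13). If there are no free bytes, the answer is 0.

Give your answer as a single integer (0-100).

Op 1: a = malloc(1) -> a = 0; heap: [0-0 ALLOC][1-46 FREE]
Op 2: a = realloc(a, 8) -> a = 0; heap: [0-7 ALLOC][8-46 FREE]
Op 3: a = realloc(a, 12) -> a = 0; heap: [0-11 ALLOC][12-46 FREE]
Op 4: b = malloc(7) -> b = 12; heap: [0-11 ALLOC][12-18 ALLOC][19-46 FREE]
Op 5: b = realloc(b, 12) -> b = 12; heap: [0-11 ALLOC][12-23 ALLOC][24-46 FREE]
Op 6: c = malloc(14) -> c = 24; heap: [0-11 ALLOC][12-23 ALLOC][24-37 ALLOC][38-46 FREE]
Op 7: d = malloc(14) -> d = NULL; heap: [0-11 ALLOC][12-23 ALLOC][24-37 ALLOC][38-46 FREE]
Op 8: b = realloc(b, 5) -> b = 12; heap: [0-11 ALLOC][12-16 ALLOC][17-23 FREE][24-37 ALLOC][38-46 FREE]
Op 9: b = realloc(b, 2) -> b = 12; heap: [0-11 ALLOC][12-13 ALLOC][14-23 FREE][24-37 ALLOC][38-46 FREE]
Free blocks: [10 9] total_free=19 largest=10 -> 100*(19-10)/19 = 900/19 ≈ 47.368 -> rounds to 47

Answer: 47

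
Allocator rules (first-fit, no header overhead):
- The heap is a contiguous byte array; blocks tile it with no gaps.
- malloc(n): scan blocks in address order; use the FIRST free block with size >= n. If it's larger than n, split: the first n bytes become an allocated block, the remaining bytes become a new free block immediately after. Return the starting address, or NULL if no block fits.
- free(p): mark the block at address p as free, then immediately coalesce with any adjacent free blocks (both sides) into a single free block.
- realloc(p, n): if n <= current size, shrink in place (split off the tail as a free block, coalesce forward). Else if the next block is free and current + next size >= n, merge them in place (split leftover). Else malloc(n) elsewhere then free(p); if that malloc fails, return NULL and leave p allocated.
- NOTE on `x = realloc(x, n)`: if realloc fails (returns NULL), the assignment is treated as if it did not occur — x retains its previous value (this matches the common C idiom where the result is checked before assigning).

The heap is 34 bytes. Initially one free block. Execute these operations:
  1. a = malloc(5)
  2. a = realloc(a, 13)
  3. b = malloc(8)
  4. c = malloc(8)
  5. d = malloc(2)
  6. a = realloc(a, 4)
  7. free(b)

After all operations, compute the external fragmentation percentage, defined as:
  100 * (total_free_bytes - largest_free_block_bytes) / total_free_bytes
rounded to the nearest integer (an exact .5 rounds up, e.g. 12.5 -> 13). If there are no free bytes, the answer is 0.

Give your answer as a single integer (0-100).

Answer: 15

Derivation:
Op 1: a = malloc(5) -> a = 0; heap: [0-4 ALLOC][5-33 FREE]
Op 2: a = realloc(a, 13) -> a = 0; heap: [0-12 ALLOC][13-33 FREE]
Op 3: b = malloc(8) -> b = 13; heap: [0-12 ALLOC][13-20 ALLOC][21-33 FREE]
Op 4: c = malloc(8) -> c = 21; heap: [0-12 ALLOC][13-20 ALLOC][21-28 ALLOC][29-33 FREE]
Op 5: d = malloc(2) -> d = 29; heap: [0-12 ALLOC][13-20 ALLOC][21-28 ALLOC][29-30 ALLOC][31-33 FREE]
Op 6: a = realloc(a, 4) -> a = 0; heap: [0-3 ALLOC][4-12 FREE][13-20 ALLOC][21-28 ALLOC][29-30 ALLOC][31-33 FREE]
Op 7: free(b) -> (freed b); heap: [0-3 ALLOC][4-20 FREE][21-28 ALLOC][29-30 ALLOC][31-33 FREE]
Free blocks: [17 3] total_free=20 largest=17 -> 100*(20-17)/20 = 300/20 = 15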